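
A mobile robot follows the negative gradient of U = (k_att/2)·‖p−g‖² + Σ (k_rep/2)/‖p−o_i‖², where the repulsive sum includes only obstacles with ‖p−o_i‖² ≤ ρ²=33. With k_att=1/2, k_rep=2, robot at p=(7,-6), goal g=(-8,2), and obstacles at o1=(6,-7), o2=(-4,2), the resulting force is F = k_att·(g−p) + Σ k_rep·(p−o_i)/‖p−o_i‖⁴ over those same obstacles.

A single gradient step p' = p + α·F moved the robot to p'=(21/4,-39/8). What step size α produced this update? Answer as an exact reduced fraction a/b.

α = 1/4

F_att = 1/2·(g−p) = 1/2·(-15,8) = (-7.5000,4.0000)
o1: d²=2 ≤ ρ²=33; F_rep = 2·(1,1)/2² = (0.5000,0.5000)
o2: d²=185 > ρ²=33 → inactive
F = F_att + ΣF_rep = (-7.0000,4.5000)
Δp = p'−p = (-1.7500,1.1250); α = Δx/Fx = (-7/4) / (-7) = 1/4
check: Δy/Fy = (9/8) / (9/2) = 1/4 ✓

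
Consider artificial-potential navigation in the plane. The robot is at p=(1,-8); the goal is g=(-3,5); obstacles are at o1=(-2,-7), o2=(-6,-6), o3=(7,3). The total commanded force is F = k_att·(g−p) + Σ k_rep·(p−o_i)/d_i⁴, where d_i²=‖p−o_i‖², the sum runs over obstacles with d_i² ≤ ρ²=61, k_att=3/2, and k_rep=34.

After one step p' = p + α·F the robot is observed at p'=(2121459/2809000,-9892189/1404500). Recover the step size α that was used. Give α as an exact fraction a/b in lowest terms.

F_att = 3/2·(g−p) = 3/2·(-4,13) = (-6.0000,19.5000)
o1: d²=10 ≤ ρ²=61; F_rep = 34·(3,-1)/10² = (1.0200,-0.3400)
o2: d²=53 ≤ ρ²=61; F_rep = 34·(7,-2)/53² = (0.0847,-0.0242)
o3: d²=157 > ρ²=61 → inactive
F = F_att + ΣF_rep = (-4.8953,19.1358)
Δp = p'−p = (-0.2448,0.9568); α = Δx/Fx = (-687541/2809000) / (-687541/140450) = 1/20
check: Δy/Fy = (1343811/1404500) / (1343811/70225) = 1/20 ✓

α = 1/20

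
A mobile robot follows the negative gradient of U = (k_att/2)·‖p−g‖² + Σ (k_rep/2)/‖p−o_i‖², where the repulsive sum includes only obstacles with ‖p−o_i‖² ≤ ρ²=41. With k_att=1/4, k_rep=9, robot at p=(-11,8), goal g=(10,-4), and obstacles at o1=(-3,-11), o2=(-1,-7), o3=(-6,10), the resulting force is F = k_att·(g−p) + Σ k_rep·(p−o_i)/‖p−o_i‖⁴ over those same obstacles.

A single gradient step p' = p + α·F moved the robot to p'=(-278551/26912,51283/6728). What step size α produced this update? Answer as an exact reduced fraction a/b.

F_att = 1/4·(g−p) = 1/4·(21,-12) = (5.2500,-3.0000)
o1: d²=425 > ρ²=41 → inactive
o2: d²=325 > ρ²=41 → inactive
o3: d²=29 ≤ ρ²=41; F_rep = 9·(-5,-2)/29² = (-0.0535,-0.0214)
F = F_att + ΣF_rep = (5.1965,-3.0214)
Δp = p'−p = (0.6496,-0.3777); α = Δx/Fx = (17481/26912) / (17481/3364) = 1/8
check: Δy/Fy = (-2541/6728) / (-2541/841) = 1/8 ✓

α = 1/8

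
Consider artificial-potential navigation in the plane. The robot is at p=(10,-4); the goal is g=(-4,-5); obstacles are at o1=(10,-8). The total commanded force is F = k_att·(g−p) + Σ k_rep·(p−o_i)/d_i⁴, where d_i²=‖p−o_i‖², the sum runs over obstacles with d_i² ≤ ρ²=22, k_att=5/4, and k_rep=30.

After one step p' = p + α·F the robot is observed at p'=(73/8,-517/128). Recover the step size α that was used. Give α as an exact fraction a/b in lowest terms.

F_att = 5/4·(g−p) = 5/4·(-14,-1) = (-17.5000,-1.2500)
o1: d²=16 ≤ ρ²=22; F_rep = 30·(0,4)/16² = (0.0000,0.4688)
F = F_att + ΣF_rep = (-17.5000,-0.7812)
Δp = p'−p = (-0.8750,-0.0391); α = Δx/Fx = (-7/8) / (-35/2) = 1/20
check: Δy/Fy = (-5/128) / (-25/32) = 1/20 ✓

α = 1/20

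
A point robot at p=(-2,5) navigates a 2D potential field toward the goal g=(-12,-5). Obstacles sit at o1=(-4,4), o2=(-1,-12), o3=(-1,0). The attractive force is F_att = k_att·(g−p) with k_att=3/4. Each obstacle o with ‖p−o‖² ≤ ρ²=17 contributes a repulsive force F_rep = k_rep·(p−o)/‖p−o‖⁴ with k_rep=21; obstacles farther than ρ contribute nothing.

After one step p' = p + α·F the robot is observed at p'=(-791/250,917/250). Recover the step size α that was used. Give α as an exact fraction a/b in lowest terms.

α = 1/5

F_att = 3/4·(g−p) = 3/4·(-10,-10) = (-7.5000,-7.5000)
o1: d²=5 ≤ ρ²=17; F_rep = 21·(2,1)/5² = (1.6800,0.8400)
o2: d²=290 > ρ²=17 → inactive
o3: d²=26 > ρ²=17 → inactive
F = F_att + ΣF_rep = (-5.8200,-6.6600)
Δp = p'−p = (-1.1640,-1.3320); α = Δx/Fx = (-291/250) / (-291/50) = 1/5
check: Δy/Fy = (-333/250) / (-333/50) = 1/5 ✓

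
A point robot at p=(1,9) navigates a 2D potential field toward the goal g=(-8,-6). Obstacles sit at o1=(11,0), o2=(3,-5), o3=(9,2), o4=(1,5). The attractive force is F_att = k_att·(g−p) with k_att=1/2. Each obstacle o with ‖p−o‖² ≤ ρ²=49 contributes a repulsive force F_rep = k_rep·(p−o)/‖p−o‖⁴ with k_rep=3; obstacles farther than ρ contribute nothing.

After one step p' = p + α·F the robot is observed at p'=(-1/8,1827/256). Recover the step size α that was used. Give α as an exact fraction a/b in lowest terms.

α = 1/4

F_att = 1/2·(g−p) = 1/2·(-9,-15) = (-4.5000,-7.5000)
o1: d²=181 > ρ²=49 → inactive
o2: d²=200 > ρ²=49 → inactive
o3: d²=113 > ρ²=49 → inactive
o4: d²=16 ≤ ρ²=49; F_rep = 3·(0,4)/16² = (0.0000,0.0469)
F = F_att + ΣF_rep = (-4.5000,-7.4531)
Δp = p'−p = (-1.1250,-1.8633); α = Δx/Fx = (-9/8) / (-9/2) = 1/4
check: Δy/Fy = (-477/256) / (-477/64) = 1/4 ✓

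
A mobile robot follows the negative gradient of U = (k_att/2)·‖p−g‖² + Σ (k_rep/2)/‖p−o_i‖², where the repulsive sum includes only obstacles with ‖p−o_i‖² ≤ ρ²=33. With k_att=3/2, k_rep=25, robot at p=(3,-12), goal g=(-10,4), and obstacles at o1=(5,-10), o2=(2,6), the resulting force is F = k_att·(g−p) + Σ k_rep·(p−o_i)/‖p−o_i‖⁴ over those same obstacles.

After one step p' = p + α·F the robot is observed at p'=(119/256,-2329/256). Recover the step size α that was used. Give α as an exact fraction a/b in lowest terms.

F_att = 3/2·(g−p) = 3/2·(-13,16) = (-19.5000,24.0000)
o1: d²=8 ≤ ρ²=33; F_rep = 25·(-2,-2)/8² = (-0.7812,-0.7812)
o2: d²=325 > ρ²=33 → inactive
F = F_att + ΣF_rep = (-20.2812,23.2188)
Δp = p'−p = (-2.5352,2.9023); α = Δx/Fx = (-649/256) / (-649/32) = 1/8
check: Δy/Fy = (743/256) / (743/32) = 1/8 ✓

α = 1/8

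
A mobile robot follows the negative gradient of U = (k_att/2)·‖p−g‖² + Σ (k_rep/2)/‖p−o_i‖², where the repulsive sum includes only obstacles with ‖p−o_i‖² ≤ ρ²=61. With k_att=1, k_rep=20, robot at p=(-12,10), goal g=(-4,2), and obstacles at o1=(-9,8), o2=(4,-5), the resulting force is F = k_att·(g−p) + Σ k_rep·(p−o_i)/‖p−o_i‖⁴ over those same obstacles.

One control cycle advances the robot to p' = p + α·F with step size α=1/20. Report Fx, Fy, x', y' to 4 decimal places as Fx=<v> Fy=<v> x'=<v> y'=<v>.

Fx=7.6450 Fy=-7.7633 x'=-11.6178 y'=9.6118

F_att = 1·(g−p) = 1·(8,-8) = (8.0000,-8.0000)
o1: d²=13 ≤ ρ²=61; F_rep = 20·(-3,2)/13² = (-0.3550,0.2367)
o2: d²=481 > ρ²=61 → inactive
F = F_att + ΣF_rep = (7.6450,-7.7633)
p' = p + 1/20·F = (-11.6178,9.6118)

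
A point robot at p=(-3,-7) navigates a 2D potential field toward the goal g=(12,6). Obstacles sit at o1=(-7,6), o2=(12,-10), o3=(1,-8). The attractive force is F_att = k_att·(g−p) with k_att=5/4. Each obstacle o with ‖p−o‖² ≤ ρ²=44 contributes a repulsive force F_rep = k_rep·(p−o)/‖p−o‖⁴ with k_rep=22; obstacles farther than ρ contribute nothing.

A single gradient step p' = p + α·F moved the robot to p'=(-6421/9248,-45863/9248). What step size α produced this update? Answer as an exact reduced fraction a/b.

F_att = 5/4·(g−p) = 5/4·(15,13) = (18.7500,16.2500)
o1: d²=185 > ρ²=44 → inactive
o2: d²=234 > ρ²=44 → inactive
o3: d²=17 ≤ ρ²=44; F_rep = 22·(-4,1)/17² = (-0.3045,0.0761)
F = F_att + ΣF_rep = (18.4455,16.3261)
Δp = p'−p = (2.3057,2.0408); α = Δx/Fx = (21323/9248) / (21323/1156) = 1/8
check: Δy/Fy = (18873/9248) / (18873/1156) = 1/8 ✓

α = 1/8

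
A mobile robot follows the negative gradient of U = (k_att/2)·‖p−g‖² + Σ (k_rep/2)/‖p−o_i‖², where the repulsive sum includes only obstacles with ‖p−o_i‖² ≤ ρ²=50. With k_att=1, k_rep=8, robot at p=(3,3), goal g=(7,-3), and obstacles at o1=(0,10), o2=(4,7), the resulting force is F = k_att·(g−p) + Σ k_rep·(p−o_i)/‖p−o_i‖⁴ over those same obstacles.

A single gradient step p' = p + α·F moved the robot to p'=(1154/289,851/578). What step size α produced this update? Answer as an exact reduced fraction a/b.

α = 1/4

F_att = 1·(g−p) = 1·(4,-6) = (4.0000,-6.0000)
o1: d²=58 > ρ²=50 → inactive
o2: d²=17 ≤ ρ²=50; F_rep = 8·(-1,-4)/17² = (-0.0277,-0.1107)
F = F_att + ΣF_rep = (3.9723,-6.1107)
Δp = p'−p = (0.9931,-1.5277); α = Δx/Fx = (287/289) / (1148/289) = 1/4
check: Δy/Fy = (-883/578) / (-1766/289) = 1/4 ✓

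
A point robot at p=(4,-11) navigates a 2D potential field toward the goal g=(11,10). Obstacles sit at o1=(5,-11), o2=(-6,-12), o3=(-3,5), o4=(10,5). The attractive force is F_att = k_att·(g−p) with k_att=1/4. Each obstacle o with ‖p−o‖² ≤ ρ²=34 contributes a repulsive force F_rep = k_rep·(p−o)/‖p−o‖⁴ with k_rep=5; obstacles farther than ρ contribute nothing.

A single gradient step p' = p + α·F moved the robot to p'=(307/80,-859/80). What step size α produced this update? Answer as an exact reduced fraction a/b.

α = 1/20

F_att = 1/4·(g−p) = 1/4·(7,21) = (1.7500,5.2500)
o1: d²=1 ≤ ρ²=34; F_rep = 5·(-1,0)/1² = (-5.0000,0.0000)
o2: d²=101 > ρ²=34 → inactive
o3: d²=305 > ρ²=34 → inactive
o4: d²=292 > ρ²=34 → inactive
F = F_att + ΣF_rep = (-3.2500,5.2500)
Δp = p'−p = (-0.1625,0.2625); α = Δx/Fx = (-13/80) / (-13/4) = 1/20
check: Δy/Fy = (21/80) / (21/4) = 1/20 ✓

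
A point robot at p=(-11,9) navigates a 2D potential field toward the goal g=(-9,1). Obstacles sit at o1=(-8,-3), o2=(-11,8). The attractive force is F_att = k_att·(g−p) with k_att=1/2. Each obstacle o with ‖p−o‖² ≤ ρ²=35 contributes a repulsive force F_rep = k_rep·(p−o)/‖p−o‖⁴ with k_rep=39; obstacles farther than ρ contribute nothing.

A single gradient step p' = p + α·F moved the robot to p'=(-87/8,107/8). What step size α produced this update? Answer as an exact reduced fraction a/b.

α = 1/8

F_att = 1/2·(g−p) = 1/2·(2,-8) = (1.0000,-4.0000)
o1: d²=153 > ρ²=35 → inactive
o2: d²=1 ≤ ρ²=35; F_rep = 39·(0,1)/1² = (0.0000,39.0000)
F = F_att + ΣF_rep = (1.0000,35.0000)
Δp = p'−p = (0.1250,4.3750); α = Δx/Fx = (1/8) / (1) = 1/8
check: Δy/Fy = (35/8) / (35) = 1/8 ✓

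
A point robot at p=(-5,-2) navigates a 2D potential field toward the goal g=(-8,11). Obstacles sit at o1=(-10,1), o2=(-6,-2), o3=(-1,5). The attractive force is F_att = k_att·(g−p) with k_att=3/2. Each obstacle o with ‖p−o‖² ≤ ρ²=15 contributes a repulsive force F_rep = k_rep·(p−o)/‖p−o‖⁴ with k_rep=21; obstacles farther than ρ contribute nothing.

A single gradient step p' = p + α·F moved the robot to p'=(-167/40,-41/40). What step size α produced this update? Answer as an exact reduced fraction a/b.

α = 1/20

F_att = 3/2·(g−p) = 3/2·(-3,13) = (-4.5000,19.5000)
o1: d²=34 > ρ²=15 → inactive
o2: d²=1 ≤ ρ²=15; F_rep = 21·(1,0)/1² = (21.0000,0.0000)
o3: d²=65 > ρ²=15 → inactive
F = F_att + ΣF_rep = (16.5000,19.5000)
Δp = p'−p = (0.8250,0.9750); α = Δx/Fx = (33/40) / (33/2) = 1/20
check: Δy/Fy = (39/40) / (39/2) = 1/20 ✓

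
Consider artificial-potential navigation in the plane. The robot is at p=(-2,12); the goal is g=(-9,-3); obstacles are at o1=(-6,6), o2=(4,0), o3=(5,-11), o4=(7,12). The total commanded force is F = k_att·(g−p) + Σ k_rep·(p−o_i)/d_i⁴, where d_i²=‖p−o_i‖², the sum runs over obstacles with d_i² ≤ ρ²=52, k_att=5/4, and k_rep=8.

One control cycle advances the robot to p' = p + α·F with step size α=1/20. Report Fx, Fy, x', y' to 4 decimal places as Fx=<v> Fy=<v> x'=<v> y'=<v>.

F_att = 5/4·(g−p) = 5/4·(-7,-15) = (-8.7500,-18.7500)
o1: d²=52 ≤ ρ²=52; F_rep = 8·(4,6)/52² = (0.0118,0.0178)
o2: d²=180 > ρ²=52 → inactive
o3: d²=578 > ρ²=52 → inactive
o4: d²=81 > ρ²=52 → inactive
F = F_att + ΣF_rep = (-8.7382,-18.7322)
p' = p + 1/20·F = (-2.4369,11.0634)

Fx=-8.7382 Fy=-18.7322 x'=-2.4369 y'=11.0634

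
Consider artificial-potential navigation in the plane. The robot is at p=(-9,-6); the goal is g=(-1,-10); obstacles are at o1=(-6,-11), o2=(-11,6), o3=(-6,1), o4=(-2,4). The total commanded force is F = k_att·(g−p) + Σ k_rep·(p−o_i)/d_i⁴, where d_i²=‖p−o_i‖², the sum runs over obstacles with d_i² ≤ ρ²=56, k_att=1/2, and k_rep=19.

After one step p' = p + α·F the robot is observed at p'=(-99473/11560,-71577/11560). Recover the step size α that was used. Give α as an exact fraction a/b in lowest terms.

F_att = 1/2·(g−p) = 1/2·(8,-4) = (4.0000,-2.0000)
o1: d²=34 ≤ ρ²=56; F_rep = 19·(-3,5)/34² = (-0.0493,0.0822)
o2: d²=148 > ρ²=56 → inactive
o3: d²=58 > ρ²=56 → inactive
o4: d²=149 > ρ²=56 → inactive
F = F_att + ΣF_rep = (3.9507,-1.9178)
Δp = p'−p = (0.3951,-0.1918); α = Δx/Fx = (4567/11560) / (4567/1156) = 1/10
check: Δy/Fy = (-2217/11560) / (-2217/1156) = 1/10 ✓

α = 1/10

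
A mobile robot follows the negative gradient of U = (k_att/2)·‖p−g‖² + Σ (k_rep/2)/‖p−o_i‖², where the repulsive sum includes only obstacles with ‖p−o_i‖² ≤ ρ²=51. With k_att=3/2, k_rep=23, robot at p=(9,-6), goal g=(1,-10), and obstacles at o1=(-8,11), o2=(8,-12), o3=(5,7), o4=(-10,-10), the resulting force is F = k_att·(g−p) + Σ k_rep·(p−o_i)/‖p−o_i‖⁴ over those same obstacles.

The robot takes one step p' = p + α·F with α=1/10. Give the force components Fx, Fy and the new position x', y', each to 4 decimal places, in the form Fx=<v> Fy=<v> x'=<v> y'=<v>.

Fx=-11.9832 Fy=-5.8992 x'=7.8017 y'=-6.5899

F_att = 3/2·(g−p) = 3/2·(-8,-4) = (-12.0000,-6.0000)
o1: d²=578 > ρ²=51 → inactive
o2: d²=37 ≤ ρ²=51; F_rep = 23·(1,6)/37² = (0.0168,0.1008)
o3: d²=185 > ρ²=51 → inactive
o4: d²=377 > ρ²=51 → inactive
F = F_att + ΣF_rep = (-11.9832,-5.8992)
p' = p + 1/10·F = (7.8017,-6.5899)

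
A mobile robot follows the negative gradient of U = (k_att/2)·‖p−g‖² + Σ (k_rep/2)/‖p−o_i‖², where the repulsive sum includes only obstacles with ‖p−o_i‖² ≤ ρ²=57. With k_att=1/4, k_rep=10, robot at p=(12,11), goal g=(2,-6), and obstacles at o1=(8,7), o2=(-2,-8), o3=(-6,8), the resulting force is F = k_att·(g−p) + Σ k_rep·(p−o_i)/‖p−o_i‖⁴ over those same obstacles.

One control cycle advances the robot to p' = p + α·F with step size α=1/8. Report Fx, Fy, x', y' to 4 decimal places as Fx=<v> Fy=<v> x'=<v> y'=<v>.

Fx=-2.4609 Fy=-4.2109 x'=11.6924 y'=10.4736

F_att = 1/4·(g−p) = 1/4·(-10,-17) = (-2.5000,-4.2500)
o1: d²=32 ≤ ρ²=57; F_rep = 10·(4,4)/32² = (0.0391,0.0391)
o2: d²=557 > ρ²=57 → inactive
o3: d²=333 > ρ²=57 → inactive
F = F_att + ΣF_rep = (-2.4609,-4.2109)
p' = p + 1/8·F = (11.6924,10.4736)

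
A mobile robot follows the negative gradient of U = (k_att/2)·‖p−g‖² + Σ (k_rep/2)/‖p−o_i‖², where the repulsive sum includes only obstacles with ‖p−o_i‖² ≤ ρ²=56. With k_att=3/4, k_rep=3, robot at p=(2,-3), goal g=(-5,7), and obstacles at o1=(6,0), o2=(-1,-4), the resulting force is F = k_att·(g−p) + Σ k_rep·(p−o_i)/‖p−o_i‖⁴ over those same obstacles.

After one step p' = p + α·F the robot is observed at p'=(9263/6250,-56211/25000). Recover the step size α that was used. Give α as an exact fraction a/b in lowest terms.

F_att = 3/4·(g−p) = 3/4·(-7,10) = (-5.2500,7.5000)
o1: d²=25 ≤ ρ²=56; F_rep = 3·(-4,-3)/25² = (-0.0192,-0.0144)
o2: d²=10 ≤ ρ²=56; F_rep = 3·(3,1)/10² = (0.0900,0.0300)
F = F_att + ΣF_rep = (-5.1792,7.5156)
Δp = p'−p = (-0.5179,0.7516); α = Δx/Fx = (-3237/6250) / (-3237/625) = 1/10
check: Δy/Fy = (18789/25000) / (18789/2500) = 1/10 ✓

α = 1/10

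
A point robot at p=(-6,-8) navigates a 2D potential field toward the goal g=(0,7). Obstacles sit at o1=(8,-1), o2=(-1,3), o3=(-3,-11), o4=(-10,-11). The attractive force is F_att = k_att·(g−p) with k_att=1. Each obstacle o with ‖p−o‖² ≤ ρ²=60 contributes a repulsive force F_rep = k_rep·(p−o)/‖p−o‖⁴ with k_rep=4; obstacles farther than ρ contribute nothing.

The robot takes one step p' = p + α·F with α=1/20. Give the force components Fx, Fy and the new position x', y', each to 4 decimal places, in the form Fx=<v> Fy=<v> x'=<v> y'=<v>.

Fx=5.9886 Fy=15.0562 x'=-5.7006 y'=-7.2472

F_att = 1·(g−p) = 1·(6,15) = (6.0000,15.0000)
o1: d²=245 > ρ²=60 → inactive
o2: d²=146 > ρ²=60 → inactive
o3: d²=18 ≤ ρ²=60; F_rep = 4·(-3,3)/18² = (-0.0370,0.0370)
o4: d²=25 ≤ ρ²=60; F_rep = 4·(4,3)/25² = (0.0256,0.0192)
F = F_att + ΣF_rep = (5.9886,15.0562)
p' = p + 1/20·F = (-5.7006,-7.2472)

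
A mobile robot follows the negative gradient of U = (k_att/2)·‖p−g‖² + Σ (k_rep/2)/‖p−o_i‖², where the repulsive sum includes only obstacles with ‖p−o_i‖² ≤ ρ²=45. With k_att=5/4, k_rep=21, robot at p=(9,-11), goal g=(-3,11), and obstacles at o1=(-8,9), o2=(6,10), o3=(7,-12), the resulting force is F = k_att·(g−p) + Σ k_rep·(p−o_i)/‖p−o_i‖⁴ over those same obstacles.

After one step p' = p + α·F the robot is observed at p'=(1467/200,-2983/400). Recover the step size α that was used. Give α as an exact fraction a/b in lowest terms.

F_att = 5/4·(g−p) = 5/4·(-12,22) = (-15.0000,27.5000)
o1: d²=689 > ρ²=45 → inactive
o2: d²=450 > ρ²=45 → inactive
o3: d²=5 ≤ ρ²=45; F_rep = 21·(2,1)/5² = (1.6800,0.8400)
F = F_att + ΣF_rep = (-13.3200,28.3400)
Δp = p'−p = (-1.6650,3.5425); α = Δx/Fx = (-333/200) / (-333/25) = 1/8
check: Δy/Fy = (1417/400) / (1417/50) = 1/8 ✓

α = 1/8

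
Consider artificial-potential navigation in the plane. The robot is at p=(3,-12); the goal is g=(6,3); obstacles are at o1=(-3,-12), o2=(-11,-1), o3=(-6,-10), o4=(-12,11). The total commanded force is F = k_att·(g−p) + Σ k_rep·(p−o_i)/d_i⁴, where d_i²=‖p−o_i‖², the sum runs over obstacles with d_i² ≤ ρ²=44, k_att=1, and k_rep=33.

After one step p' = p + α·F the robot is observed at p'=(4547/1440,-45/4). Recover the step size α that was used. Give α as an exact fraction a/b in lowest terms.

α = 1/20

F_att = 1·(g−p) = 1·(3,15) = (3.0000,15.0000)
o1: d²=36 ≤ ρ²=44; F_rep = 33·(6,0)/36² = (0.1528,0.0000)
o2: d²=317 > ρ²=44 → inactive
o3: d²=85 > ρ²=44 → inactive
o4: d²=754 > ρ²=44 → inactive
F = F_att + ΣF_rep = (3.1528,15.0000)
Δp = p'−p = (0.1576,0.7500); α = Δx/Fx = (227/1440) / (227/72) = 1/20
check: Δy/Fy = (3/4) / (15) = 1/20 ✓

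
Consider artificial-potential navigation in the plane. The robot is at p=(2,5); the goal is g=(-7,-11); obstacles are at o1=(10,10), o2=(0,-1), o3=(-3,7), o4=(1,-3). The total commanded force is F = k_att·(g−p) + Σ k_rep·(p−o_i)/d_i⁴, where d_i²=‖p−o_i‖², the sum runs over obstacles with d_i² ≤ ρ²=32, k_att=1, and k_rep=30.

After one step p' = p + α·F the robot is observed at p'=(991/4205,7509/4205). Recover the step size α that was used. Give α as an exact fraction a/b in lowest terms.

α = 1/5

F_att = 1·(g−p) = 1·(-9,-16) = (-9.0000,-16.0000)
o1: d²=89 > ρ²=32 → inactive
o2: d²=40 > ρ²=32 → inactive
o3: d²=29 ≤ ρ²=32; F_rep = 30·(5,-2)/29² = (0.1784,-0.0713)
o4: d²=65 > ρ²=32 → inactive
F = F_att + ΣF_rep = (-8.8216,-16.0713)
Δp = p'−p = (-1.7643,-3.2143); α = Δx/Fx = (-7419/4205) / (-7419/841) = 1/5
check: Δy/Fy = (-13516/4205) / (-13516/841) = 1/5 ✓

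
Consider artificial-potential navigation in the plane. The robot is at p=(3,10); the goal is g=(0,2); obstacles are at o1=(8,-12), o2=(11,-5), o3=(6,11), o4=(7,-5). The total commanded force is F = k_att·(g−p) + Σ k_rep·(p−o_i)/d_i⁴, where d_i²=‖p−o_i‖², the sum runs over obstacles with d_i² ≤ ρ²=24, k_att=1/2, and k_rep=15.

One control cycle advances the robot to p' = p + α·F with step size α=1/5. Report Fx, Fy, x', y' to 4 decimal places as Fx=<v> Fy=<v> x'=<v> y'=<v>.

F_att = 1/2·(g−p) = 1/2·(-3,-8) = (-1.5000,-4.0000)
o1: d²=509 > ρ²=24 → inactive
o2: d²=289 > ρ²=24 → inactive
o3: d²=10 ≤ ρ²=24; F_rep = 15·(-3,-1)/10² = (-0.4500,-0.1500)
o4: d²=241 > ρ²=24 → inactive
F = F_att + ΣF_rep = (-1.9500,-4.1500)
p' = p + 1/5·F = (2.6100,9.1700)

Fx=-1.9500 Fy=-4.1500 x'=2.6100 y'=9.1700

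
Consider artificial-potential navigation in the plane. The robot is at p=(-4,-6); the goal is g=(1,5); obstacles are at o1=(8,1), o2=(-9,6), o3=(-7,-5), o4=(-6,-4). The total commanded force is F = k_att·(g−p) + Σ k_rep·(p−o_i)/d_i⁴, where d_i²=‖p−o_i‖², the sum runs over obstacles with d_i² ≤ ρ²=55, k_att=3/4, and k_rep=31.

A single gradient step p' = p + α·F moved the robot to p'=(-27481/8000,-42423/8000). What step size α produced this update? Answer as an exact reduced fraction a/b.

α = 1/10

F_att = 3/4·(g−p) = 3/4·(5,11) = (3.7500,8.2500)
o1: d²=193 > ρ²=55 → inactive
o2: d²=169 > ρ²=55 → inactive
o3: d²=10 ≤ ρ²=55; F_rep = 31·(3,-1)/10² = (0.9300,-0.3100)
o4: d²=8 ≤ ρ²=55; F_rep = 31·(2,-2)/8² = (0.9688,-0.9688)
F = F_att + ΣF_rep = (5.6487,6.9713)
Δp = p'−p = (0.5649,0.6971); α = Δx/Fx = (4519/8000) / (4519/800) = 1/10
check: Δy/Fy = (5577/8000) / (5577/800) = 1/10 ✓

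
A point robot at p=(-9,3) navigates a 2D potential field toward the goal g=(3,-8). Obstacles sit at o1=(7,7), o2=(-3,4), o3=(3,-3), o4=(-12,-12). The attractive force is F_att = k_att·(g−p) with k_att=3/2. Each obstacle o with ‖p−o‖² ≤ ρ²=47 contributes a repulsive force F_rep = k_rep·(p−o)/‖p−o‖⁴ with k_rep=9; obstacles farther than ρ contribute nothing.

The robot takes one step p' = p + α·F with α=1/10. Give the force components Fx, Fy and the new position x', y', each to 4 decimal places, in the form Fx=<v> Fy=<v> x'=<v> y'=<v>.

Fx=17.9606 Fy=-16.5066 x'=-7.2039 y'=1.3493

F_att = 3/2·(g−p) = 3/2·(12,-11) = (18.0000,-16.5000)
o1: d²=272 > ρ²=47 → inactive
o2: d²=37 ≤ ρ²=47; F_rep = 9·(-6,-1)/37² = (-0.0394,-0.0066)
o3: d²=180 > ρ²=47 → inactive
o4: d²=234 > ρ²=47 → inactive
F = F_att + ΣF_rep = (17.9606,-16.5066)
p' = p + 1/10·F = (-7.2039,1.3493)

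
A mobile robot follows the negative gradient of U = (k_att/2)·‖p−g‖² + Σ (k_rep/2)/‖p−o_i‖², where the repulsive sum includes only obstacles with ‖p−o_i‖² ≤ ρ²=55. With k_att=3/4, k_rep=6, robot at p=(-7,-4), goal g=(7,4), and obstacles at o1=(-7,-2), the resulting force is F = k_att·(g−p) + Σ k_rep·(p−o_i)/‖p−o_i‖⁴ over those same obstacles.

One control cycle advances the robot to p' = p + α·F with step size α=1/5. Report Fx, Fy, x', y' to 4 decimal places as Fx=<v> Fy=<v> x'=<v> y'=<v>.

F_att = 3/4·(g−p) = 3/4·(14,8) = (10.5000,6.0000)
o1: d²=4 ≤ ρ²=55; F_rep = 6·(0,-2)/4² = (0.0000,-0.7500)
F = F_att + ΣF_rep = (10.5000,5.2500)
p' = p + 1/5·F = (-4.9000,-2.9500)

Fx=10.5000 Fy=5.2500 x'=-4.9000 y'=-2.9500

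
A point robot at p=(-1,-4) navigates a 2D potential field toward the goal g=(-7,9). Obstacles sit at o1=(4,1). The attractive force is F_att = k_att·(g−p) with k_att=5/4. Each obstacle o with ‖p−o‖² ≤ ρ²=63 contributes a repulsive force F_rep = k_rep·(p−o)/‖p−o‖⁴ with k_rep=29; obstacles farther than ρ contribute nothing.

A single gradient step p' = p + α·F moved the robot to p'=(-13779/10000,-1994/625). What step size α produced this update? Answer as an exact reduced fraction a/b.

F_att = 5/4·(g−p) = 5/4·(-6,13) = (-7.5000,16.2500)
o1: d²=50 ≤ ρ²=63; F_rep = 29·(-5,-5)/50² = (-0.0580,-0.0580)
F = F_att + ΣF_rep = (-7.5580,16.1920)
Δp = p'−p = (-0.3779,0.8096); α = Δx/Fx = (-3779/10000) / (-3779/500) = 1/20
check: Δy/Fy = (506/625) / (2024/125) = 1/20 ✓

α = 1/20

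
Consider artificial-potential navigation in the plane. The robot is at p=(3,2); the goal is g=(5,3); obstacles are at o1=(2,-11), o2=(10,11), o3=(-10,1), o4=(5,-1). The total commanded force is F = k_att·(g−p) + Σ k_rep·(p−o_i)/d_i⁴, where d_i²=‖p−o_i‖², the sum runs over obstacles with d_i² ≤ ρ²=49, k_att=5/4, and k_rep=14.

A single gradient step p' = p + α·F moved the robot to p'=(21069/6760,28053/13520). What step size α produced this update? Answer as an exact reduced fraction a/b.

α = 1/20

F_att = 5/4·(g−p) = 5/4·(2,1) = (2.5000,1.2500)
o1: d²=170 > ρ²=49 → inactive
o2: d²=130 > ρ²=49 → inactive
o3: d²=170 > ρ²=49 → inactive
o4: d²=13 ≤ ρ²=49; F_rep = 14·(-2,3)/13² = (-0.1657,0.2485)
F = F_att + ΣF_rep = (2.3343,1.4985)
Δp = p'−p = (0.1167,0.0749); α = Δx/Fx = (789/6760) / (789/338) = 1/20
check: Δy/Fy = (1013/13520) / (1013/676) = 1/20 ✓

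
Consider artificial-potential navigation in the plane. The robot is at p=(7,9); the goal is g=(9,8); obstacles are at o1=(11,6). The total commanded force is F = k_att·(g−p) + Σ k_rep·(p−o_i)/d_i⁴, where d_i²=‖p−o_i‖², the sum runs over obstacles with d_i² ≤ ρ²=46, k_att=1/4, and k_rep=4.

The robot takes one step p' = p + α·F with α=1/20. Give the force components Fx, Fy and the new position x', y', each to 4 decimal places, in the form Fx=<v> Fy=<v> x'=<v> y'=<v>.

Fx=0.4744 Fy=-0.2308 x'=7.0237 y'=8.9885

F_att = 1/4·(g−p) = 1/4·(2,-1) = (0.5000,-0.2500)
o1: d²=25 ≤ ρ²=46; F_rep = 4·(-4,3)/25² = (-0.0256,0.0192)
F = F_att + ΣF_rep = (0.4744,-0.2308)
p' = p + 1/20·F = (7.0237,8.9885)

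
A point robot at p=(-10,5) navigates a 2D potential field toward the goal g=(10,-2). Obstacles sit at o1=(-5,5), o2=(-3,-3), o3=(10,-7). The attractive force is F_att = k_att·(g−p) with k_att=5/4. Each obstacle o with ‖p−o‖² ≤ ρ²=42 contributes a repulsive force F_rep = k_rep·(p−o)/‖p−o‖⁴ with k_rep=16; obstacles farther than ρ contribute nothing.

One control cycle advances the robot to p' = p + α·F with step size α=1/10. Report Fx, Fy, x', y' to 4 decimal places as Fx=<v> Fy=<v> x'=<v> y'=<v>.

F_att = 5/4·(g−p) = 5/4·(20,-7) = (25.0000,-8.7500)
o1: d²=25 ≤ ρ²=42; F_rep = 16·(-5,0)/25² = (-0.1280,0.0000)
o2: d²=113 > ρ²=42 → inactive
o3: d²=544 > ρ²=42 → inactive
F = F_att + ΣF_rep = (24.8720,-8.7500)
p' = p + 1/10·F = (-7.5128,4.1250)

Fx=24.8720 Fy=-8.7500 x'=-7.5128 y'=4.1250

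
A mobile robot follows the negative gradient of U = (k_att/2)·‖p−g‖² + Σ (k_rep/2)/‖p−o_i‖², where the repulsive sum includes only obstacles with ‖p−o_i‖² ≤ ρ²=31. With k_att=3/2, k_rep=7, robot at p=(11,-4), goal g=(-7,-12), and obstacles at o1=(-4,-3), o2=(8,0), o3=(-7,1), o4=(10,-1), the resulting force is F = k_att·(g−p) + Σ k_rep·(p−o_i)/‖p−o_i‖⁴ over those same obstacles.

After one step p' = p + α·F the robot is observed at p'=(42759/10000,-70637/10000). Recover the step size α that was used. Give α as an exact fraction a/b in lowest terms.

α = 1/4

F_att = 3/2·(g−p) = 3/2·(-18,-8) = (-27.0000,-12.0000)
o1: d²=226 > ρ²=31 → inactive
o2: d²=25 ≤ ρ²=31; F_rep = 7·(3,-4)/25² = (0.0336,-0.0448)
o3: d²=349 > ρ²=31 → inactive
o4: d²=10 ≤ ρ²=31; F_rep = 7·(1,-3)/10² = (0.0700,-0.2100)
F = F_att + ΣF_rep = (-26.8964,-12.2548)
Δp = p'−p = (-6.7241,-3.0637); α = Δx/Fx = (-67241/10000) / (-67241/2500) = 1/4
check: Δy/Fy = (-30637/10000) / (-30637/2500) = 1/4 ✓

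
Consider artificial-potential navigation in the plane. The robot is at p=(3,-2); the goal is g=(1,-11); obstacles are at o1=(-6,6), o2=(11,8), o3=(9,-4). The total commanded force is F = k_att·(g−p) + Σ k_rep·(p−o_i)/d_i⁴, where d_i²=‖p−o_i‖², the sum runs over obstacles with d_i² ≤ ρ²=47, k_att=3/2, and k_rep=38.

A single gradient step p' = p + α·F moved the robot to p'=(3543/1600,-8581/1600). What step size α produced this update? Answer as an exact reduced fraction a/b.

F_att = 3/2·(g−p) = 3/2·(-2,-9) = (-3.0000,-13.5000)
o1: d²=145 > ρ²=47 → inactive
o2: d²=164 > ρ²=47 → inactive
o3: d²=40 ≤ ρ²=47; F_rep = 38·(-6,2)/40² = (-0.1425,0.0475)
F = F_att + ΣF_rep = (-3.1425,-13.4525)
Δp = p'−p = (-0.7856,-3.3631); α = Δx/Fx = (-1257/1600) / (-1257/400) = 1/4
check: Δy/Fy = (-5381/1600) / (-5381/400) = 1/4 ✓

α = 1/4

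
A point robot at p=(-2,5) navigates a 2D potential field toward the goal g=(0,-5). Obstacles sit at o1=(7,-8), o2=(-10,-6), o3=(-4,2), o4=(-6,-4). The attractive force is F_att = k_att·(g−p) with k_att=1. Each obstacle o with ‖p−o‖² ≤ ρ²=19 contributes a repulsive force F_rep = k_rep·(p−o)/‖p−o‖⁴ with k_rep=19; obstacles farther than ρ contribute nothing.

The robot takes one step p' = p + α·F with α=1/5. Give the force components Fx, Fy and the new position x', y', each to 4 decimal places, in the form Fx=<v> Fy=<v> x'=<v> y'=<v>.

Fx=2.2249 Fy=-9.6627 x'=-1.5550 y'=3.0675

F_att = 1·(g−p) = 1·(2,-10) = (2.0000,-10.0000)
o1: d²=250 > ρ²=19 → inactive
o2: d²=185 > ρ²=19 → inactive
o3: d²=13 ≤ ρ²=19; F_rep = 19·(2,3)/13² = (0.2249,0.3373)
o4: d²=97 > ρ²=19 → inactive
F = F_att + ΣF_rep = (2.2249,-9.6627)
p' = p + 1/5·F = (-1.5550,3.0675)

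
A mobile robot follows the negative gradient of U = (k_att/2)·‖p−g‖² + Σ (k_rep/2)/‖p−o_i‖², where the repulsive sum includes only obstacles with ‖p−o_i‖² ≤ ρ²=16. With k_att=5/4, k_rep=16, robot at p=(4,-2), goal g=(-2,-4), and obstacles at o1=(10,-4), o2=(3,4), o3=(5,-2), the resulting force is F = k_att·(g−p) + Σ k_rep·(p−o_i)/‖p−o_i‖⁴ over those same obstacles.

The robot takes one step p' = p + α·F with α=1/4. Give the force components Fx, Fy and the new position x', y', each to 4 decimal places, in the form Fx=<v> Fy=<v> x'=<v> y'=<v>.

Fx=-23.5000 Fy=-2.5000 x'=-1.8750 y'=-2.6250

F_att = 5/4·(g−p) = 5/4·(-6,-2) = (-7.5000,-2.5000)
o1: d²=40 > ρ²=16 → inactive
o2: d²=37 > ρ²=16 → inactive
o3: d²=1 ≤ ρ²=16; F_rep = 16·(-1,0)/1² = (-16.0000,0.0000)
F = F_att + ΣF_rep = (-23.5000,-2.5000)
p' = p + 1/4·F = (-1.8750,-2.6250)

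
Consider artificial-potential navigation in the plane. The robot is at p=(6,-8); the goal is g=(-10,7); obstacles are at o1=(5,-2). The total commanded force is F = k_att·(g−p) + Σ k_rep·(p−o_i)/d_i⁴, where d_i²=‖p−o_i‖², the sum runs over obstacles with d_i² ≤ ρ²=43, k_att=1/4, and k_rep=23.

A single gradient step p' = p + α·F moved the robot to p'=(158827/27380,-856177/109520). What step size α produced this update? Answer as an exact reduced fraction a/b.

α = 1/20

F_att = 1/4·(g−p) = 1/4·(-16,15) = (-4.0000,3.7500)
o1: d²=37 ≤ ρ²=43; F_rep = 23·(1,-6)/37² = (0.0168,-0.1008)
F = F_att + ΣF_rep = (-3.9832,3.6492)
Δp = p'−p = (-0.1992,0.1825); α = Δx/Fx = (-5453/27380) / (-5453/1369) = 1/20
check: Δy/Fy = (19983/109520) / (19983/5476) = 1/20 ✓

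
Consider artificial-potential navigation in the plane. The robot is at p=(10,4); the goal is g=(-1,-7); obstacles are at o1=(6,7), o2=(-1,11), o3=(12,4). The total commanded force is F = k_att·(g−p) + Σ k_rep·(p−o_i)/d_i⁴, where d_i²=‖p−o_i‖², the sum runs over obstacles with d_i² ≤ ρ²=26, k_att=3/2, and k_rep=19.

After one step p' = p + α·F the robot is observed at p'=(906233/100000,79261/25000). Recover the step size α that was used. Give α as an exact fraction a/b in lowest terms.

α = 1/20

F_att = 3/2·(g−p) = 3/2·(-11,-11) = (-16.5000,-16.5000)
o1: d²=25 ≤ ρ²=26; F_rep = 19·(4,-3)/25² = (0.1216,-0.0912)
o2: d²=170 > ρ²=26 → inactive
o3: d²=4 ≤ ρ²=26; F_rep = 19·(-2,0)/4² = (-2.3750,0.0000)
F = F_att + ΣF_rep = (-18.7534,-16.5912)
Δp = p'−p = (-0.9377,-0.8296); α = Δx/Fx = (-93767/100000) / (-93767/5000) = 1/20
check: Δy/Fy = (-20739/25000) / (-20739/1250) = 1/20 ✓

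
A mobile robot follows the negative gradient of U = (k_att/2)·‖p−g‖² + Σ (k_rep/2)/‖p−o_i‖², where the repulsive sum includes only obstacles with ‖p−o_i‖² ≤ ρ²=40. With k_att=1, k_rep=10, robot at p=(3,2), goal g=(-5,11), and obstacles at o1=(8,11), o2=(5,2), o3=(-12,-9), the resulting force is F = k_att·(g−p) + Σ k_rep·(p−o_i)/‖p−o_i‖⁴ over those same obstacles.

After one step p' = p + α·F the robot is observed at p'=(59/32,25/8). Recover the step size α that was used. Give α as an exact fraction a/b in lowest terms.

F_att = 1·(g−p) = 1·(-8,9) = (-8.0000,9.0000)
o1: d²=106 > ρ²=40 → inactive
o2: d²=4 ≤ ρ²=40; F_rep = 10·(-2,0)/4² = (-1.2500,0.0000)
o3: d²=346 > ρ²=40 → inactive
F = F_att + ΣF_rep = (-9.2500,9.0000)
Δp = p'−p = (-1.1562,1.1250); α = Δx/Fx = (-37/32) / (-37/4) = 1/8
check: Δy/Fy = (9/8) / (9) = 1/8 ✓

α = 1/8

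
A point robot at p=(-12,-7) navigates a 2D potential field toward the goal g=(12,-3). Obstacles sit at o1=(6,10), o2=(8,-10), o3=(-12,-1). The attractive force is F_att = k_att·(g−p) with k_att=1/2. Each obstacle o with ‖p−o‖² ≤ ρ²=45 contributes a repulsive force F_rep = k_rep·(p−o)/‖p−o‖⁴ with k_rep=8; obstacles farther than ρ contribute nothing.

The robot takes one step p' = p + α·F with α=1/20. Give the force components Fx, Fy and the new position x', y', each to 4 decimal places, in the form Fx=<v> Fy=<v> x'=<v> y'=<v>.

Fx=12.0000 Fy=1.9630 x'=-11.4000 y'=-6.9019

F_att = 1/2·(g−p) = 1/2·(24,4) = (12.0000,2.0000)
o1: d²=613 > ρ²=45 → inactive
o2: d²=409 > ρ²=45 → inactive
o3: d²=36 ≤ ρ²=45; F_rep = 8·(0,-6)/36² = (0.0000,-0.0370)
F = F_att + ΣF_rep = (12.0000,1.9630)
p' = p + 1/20·F = (-11.4000,-6.9019)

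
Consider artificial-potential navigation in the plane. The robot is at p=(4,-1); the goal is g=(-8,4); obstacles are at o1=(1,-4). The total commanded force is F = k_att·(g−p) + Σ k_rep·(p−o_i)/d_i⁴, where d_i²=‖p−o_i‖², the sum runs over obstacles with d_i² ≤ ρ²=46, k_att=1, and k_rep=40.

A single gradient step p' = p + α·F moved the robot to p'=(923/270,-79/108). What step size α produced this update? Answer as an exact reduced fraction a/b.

α = 1/20

F_att = 1·(g−p) = 1·(-12,5) = (-12.0000,5.0000)
o1: d²=18 ≤ ρ²=46; F_rep = 40·(3,3)/18² = (0.3704,0.3704)
F = F_att + ΣF_rep = (-11.6296,5.3704)
Δp = p'−p = (-0.5815,0.2685); α = Δx/Fx = (-157/270) / (-314/27) = 1/20
check: Δy/Fy = (29/108) / (145/27) = 1/20 ✓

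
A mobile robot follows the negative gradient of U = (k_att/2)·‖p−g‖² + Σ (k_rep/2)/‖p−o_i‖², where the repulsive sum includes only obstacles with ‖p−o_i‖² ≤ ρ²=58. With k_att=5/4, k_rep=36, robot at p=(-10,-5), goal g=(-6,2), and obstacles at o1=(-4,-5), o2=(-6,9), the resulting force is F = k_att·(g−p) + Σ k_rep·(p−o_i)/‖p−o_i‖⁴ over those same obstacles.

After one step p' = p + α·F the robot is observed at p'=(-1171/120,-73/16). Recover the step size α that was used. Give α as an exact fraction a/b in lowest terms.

α = 1/20

F_att = 5/4·(g−p) = 5/4·(4,7) = (5.0000,8.7500)
o1: d²=36 ≤ ρ²=58; F_rep = 36·(-6,0)/36² = (-0.1667,0.0000)
o2: d²=212 > ρ²=58 → inactive
F = F_att + ΣF_rep = (4.8333,8.7500)
Δp = p'−p = (0.2417,0.4375); α = Δx/Fx = (29/120) / (29/6) = 1/20
check: Δy/Fy = (7/16) / (35/4) = 1/20 ✓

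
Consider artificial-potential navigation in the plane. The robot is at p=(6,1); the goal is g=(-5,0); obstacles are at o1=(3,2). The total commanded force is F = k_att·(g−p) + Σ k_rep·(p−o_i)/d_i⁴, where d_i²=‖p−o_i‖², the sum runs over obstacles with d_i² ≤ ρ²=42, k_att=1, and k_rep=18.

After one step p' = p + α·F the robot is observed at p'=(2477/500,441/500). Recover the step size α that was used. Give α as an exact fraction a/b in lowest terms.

α = 1/10

F_att = 1·(g−p) = 1·(-11,-1) = (-11.0000,-1.0000)
o1: d²=10 ≤ ρ²=42; F_rep = 18·(3,-1)/10² = (0.5400,-0.1800)
F = F_att + ΣF_rep = (-10.4600,-1.1800)
Δp = p'−p = (-1.0460,-0.1180); α = Δx/Fx = (-523/500) / (-523/50) = 1/10
check: Δy/Fy = (-59/500) / (-59/50) = 1/10 ✓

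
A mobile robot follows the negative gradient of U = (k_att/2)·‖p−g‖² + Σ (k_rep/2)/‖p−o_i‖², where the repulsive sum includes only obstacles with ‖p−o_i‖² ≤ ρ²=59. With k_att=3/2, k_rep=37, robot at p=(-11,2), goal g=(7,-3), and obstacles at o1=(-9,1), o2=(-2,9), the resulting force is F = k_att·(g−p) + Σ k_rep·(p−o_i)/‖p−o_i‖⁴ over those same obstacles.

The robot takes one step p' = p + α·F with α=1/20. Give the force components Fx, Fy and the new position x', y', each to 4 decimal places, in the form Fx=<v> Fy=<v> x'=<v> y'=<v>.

Fx=24.0400 Fy=-6.0200 x'=-9.7980 y'=1.6990

F_att = 3/2·(g−p) = 3/2·(18,-5) = (27.0000,-7.5000)
o1: d²=5 ≤ ρ²=59; F_rep = 37·(-2,1)/5² = (-2.9600,1.4800)
o2: d²=130 > ρ²=59 → inactive
F = F_att + ΣF_rep = (24.0400,-6.0200)
p' = p + 1/20·F = (-9.7980,1.6990)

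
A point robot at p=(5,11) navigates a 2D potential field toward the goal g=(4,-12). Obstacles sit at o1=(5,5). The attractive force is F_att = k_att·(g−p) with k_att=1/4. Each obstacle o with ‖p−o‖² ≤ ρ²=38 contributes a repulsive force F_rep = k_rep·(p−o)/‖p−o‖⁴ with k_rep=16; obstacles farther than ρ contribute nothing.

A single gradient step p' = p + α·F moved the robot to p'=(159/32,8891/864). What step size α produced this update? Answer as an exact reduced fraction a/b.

F_att = 1/4·(g−p) = 1/4·(-1,-23) = (-0.2500,-5.7500)
o1: d²=36 ≤ ρ²=38; F_rep = 16·(0,6)/36² = (0.0000,0.0741)
F = F_att + ΣF_rep = (-0.2500,-5.6759)
Δp = p'−p = (-0.0312,-0.7095); α = Δx/Fx = (-1/32) / (-1/4) = 1/8
check: Δy/Fy = (-613/864) / (-613/108) = 1/8 ✓

α = 1/8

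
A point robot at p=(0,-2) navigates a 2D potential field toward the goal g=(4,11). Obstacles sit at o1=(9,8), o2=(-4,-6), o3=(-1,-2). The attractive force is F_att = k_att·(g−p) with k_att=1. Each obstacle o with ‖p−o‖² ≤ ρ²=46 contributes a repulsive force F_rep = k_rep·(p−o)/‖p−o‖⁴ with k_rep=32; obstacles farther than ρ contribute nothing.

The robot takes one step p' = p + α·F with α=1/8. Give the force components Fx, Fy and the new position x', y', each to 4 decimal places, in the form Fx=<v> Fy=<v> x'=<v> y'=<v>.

F_att = 1·(g−p) = 1·(4,13) = (4.0000,13.0000)
o1: d²=181 > ρ²=46 → inactive
o2: d²=32 ≤ ρ²=46; F_rep = 32·(4,4)/32² = (0.1250,0.1250)
o3: d²=1 ≤ ρ²=46; F_rep = 32·(1,0)/1² = (32.0000,0.0000)
F = F_att + ΣF_rep = (36.1250,13.1250)
p' = p + 1/8·F = (4.5156,-0.3594)

Fx=36.1250 Fy=13.1250 x'=4.5156 y'=-0.3594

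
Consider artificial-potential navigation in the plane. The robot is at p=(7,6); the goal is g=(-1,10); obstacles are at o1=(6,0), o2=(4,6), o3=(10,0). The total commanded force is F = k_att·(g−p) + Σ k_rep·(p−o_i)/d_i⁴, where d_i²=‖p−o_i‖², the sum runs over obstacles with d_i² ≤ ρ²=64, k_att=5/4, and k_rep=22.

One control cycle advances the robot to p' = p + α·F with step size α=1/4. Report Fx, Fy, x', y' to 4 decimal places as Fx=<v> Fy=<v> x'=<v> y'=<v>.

Fx=-9.2017 Fy=5.1616 x'=4.6996 y'=7.2904

F_att = 5/4·(g−p) = 5/4·(-8,4) = (-10.0000,5.0000)
o1: d²=37 ≤ ρ²=64; F_rep = 22·(1,6)/37² = (0.0161,0.0964)
o2: d²=9 ≤ ρ²=64; F_rep = 22·(3,0)/9² = (0.8148,0.0000)
o3: d²=45 ≤ ρ²=64; F_rep = 22·(-3,6)/45² = (-0.0326,0.0652)
F = F_att + ΣF_rep = (-9.2017,5.1616)
p' = p + 1/4·F = (4.6996,7.2904)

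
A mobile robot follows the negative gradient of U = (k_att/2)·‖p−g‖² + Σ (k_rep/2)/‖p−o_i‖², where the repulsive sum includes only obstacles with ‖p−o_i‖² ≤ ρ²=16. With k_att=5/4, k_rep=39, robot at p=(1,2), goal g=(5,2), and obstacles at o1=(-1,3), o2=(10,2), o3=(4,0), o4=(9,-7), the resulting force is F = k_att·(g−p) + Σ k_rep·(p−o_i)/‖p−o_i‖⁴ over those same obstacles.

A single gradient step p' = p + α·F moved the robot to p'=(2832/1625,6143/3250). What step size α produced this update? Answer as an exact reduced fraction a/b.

F_att = 5/4·(g−p) = 5/4·(4,0) = (5.0000,0.0000)
o1: d²=5 ≤ ρ²=16; F_rep = 39·(2,-1)/5² = (3.1200,-1.5600)
o2: d²=81 > ρ²=16 → inactive
o3: d²=13 ≤ ρ²=16; F_rep = 39·(-3,2)/13² = (-0.6923,0.4615)
o4: d²=145 > ρ²=16 → inactive
F = F_att + ΣF_rep = (7.4277,-1.0985)
Δp = p'−p = (0.7428,-0.1098); α = Δx/Fx = (1207/1625) / (2414/325) = 1/10
check: Δy/Fy = (-357/3250) / (-357/325) = 1/10 ✓

α = 1/10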